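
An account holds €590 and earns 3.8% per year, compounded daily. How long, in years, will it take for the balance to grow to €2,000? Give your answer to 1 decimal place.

(1 + 0.00010411)^(365t) = 2,000/590 = 3.3898.
365t·ln(1 + 0.00010411) = ln(3.3898); 365t = 1.2208/0.000104104 ≈ 11726.5228.
t ≈ 32.1275 years.

32.1 years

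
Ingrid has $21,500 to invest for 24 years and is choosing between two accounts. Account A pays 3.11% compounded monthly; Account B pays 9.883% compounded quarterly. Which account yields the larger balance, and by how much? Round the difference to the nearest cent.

A: (1 + 0.0311/12)^288 ≈ 2.1073567939, so 21,500 × 2.1073567939 ≈ 45,308.1711.
B: (1 + 0.0247075)^96 ≈ 10.4133827016, so 21,500 × 10.4133827016 ≈ 223,887.7281.
Difference ≈ 178,579.5570 in favor of B.

Account B, by $178,579.56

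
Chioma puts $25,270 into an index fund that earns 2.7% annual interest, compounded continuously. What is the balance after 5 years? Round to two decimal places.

$28,922.44

A = P·e^(rt) = 25,270·e^(0.027·5) = 25,270·e^0.135.
e^0.135 ≈ 1.1445367844, so A ≈ 28,922.4445.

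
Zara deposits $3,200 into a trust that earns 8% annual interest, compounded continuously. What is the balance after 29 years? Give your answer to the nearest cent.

A = P·e^(rt) = 3,200·e^(0.08·29) = 3,200·e^2.32.
e^2.32 ≈ 10.175674306, so A ≈ 32,562.1578.

$32,562.16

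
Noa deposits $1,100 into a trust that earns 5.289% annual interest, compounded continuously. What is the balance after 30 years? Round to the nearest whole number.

$5,376

A = P·e^(rt) = 1,100·e^(0.05289·30) = 1,100·e^1.5867.
e^1.5867 ≈ 4.887593228, so A ≈ 5,376.3526.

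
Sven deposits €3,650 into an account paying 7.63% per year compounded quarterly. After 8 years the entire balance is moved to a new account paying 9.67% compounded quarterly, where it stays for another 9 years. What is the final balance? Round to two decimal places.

€15,789.19

Phase 1: 3,650·(1 + 0.019075)^32 ≈ 6,681.7402.
Phase 2: 6,681.7402·(1 + 0.024175)^36 ≈ 15,789.1855.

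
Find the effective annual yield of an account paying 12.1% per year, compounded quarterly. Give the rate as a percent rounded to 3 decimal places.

12.660%

One year is 4 periods at 0.03025 each: (1 + 0.03025)^4 ≈ 1.126602.
EAR = 1.126602 − 1 ≈ 12.66019%.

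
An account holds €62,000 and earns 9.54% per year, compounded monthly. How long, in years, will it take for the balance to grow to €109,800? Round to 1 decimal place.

6.0 years

(1 + 0.00795)^(12t) = 109,800/62,000 = 1.771.
12t·ln(1 + 0.00795) = ln(1.771); 12t = 0.57153/0.00791857 ≈ 72.1755.
t ≈ 6.0146 years.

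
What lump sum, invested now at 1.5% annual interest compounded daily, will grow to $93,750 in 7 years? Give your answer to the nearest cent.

Periodic rate = 1.5%/365 = 0.0000410959; 2555 periods.
P = 93,750/(1 + 0.015/365)^2555 ≈ 93,750/1.110708214 ≈ 84,405.6061.

$84,405.61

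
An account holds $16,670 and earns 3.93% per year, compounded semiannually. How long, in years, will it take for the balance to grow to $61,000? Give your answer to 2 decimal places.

(1 + 0.01965)^(2t) = 61,000/16,670 = 3.6593.
2t·ln(1 + 0.01965) = ln(3.6593); 2t = 1.2973/0.0194594 ≈ 66.6650.
t ≈ 33.3325 years.

33.33 years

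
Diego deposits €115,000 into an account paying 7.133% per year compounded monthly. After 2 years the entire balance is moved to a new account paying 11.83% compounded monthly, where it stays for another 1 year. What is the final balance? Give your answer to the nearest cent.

€149,140.75

Phase 1: 115,000·(1 + 0.07133/12)^24 ≈ 132,577.8213.
Phase 2: 132,577.8213·(1 + 0.1183/12)^12 ≈ 149,140.7495.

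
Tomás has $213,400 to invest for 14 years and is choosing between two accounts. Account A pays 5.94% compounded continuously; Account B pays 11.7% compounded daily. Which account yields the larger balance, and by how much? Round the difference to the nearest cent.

Account A growth factor: e^(0.0594·14) = e^0.8316 ≈ 2.29699098726; balance ≈ 490,177.8767.
Account B growth factor: (1 + 0.117/365)^5110 ≈ 5.143519266212; balance ≈ 1,097,627.0114.
Account B is larger by 607,449.1347.

Account B, by $607,449.13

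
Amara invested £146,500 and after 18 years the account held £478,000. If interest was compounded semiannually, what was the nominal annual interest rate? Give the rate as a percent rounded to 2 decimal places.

The 36-period growth factor is 478,000/146,500 = 3.2628.
r/2 = 3.2628^(1/36) − 1 ≈ 0.0333951, so r ≈ 2·0.0333951 = 6.67902%.

6.68%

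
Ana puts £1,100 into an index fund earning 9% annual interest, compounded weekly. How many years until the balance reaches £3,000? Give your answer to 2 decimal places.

11.16 years

We need (1 + 0.00173077)^(52t) = 2.7273, so 52t = ln 2.7273 / ln 1.001731 ≈ 580.1872.
t ≈ 580.1872/52 = 11.1574 years.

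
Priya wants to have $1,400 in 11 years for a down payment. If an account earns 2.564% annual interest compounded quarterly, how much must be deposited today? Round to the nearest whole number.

$1,057

Periodic rate = 2.564%/4 = 0.00641; 44 periods.
P = 1,400/(1 + 0.00641)^44 ≈ 1,400/1.324638916 ≈ 1,056.8918.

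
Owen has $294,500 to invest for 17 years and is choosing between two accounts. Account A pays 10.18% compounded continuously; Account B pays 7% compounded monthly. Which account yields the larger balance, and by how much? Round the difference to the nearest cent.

Account A growth factor: e^(0.1018·17) = e^1.7306 ≈ 5.644039316294; balance ≈ 1,662,169.5786.
Account B growth factor: (1 + 0.07/12)^204 ≈ 3.2757360947; balance ≈ 964,704.2799.
Account A is larger by 697,465.2988.

Account A, by $697,465.30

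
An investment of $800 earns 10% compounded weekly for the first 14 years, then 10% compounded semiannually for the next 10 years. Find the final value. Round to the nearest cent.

$8,596.16

After 14 years at 10%: 800 × 4.049751696 ≈ 3,239.8014.
Then 10 years at 10%: 3,239.8014 × 2.653297705 ≈ 8,596.1575.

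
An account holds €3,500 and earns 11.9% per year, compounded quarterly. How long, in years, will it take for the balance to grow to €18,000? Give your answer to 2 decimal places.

We need (1 + 0.02975)^(4t) = 5.1429, so 4t = ln 5.1429 / ln 1.02975 ≈ 55.8605.
t ≈ 55.8605/4 = 13.9651 years.

13.97 years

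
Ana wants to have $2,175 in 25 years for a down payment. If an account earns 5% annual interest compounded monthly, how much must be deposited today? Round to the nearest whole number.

$625

Growth factor = (1 + 0.05/12)^300 ≈ 3.481290452.
P = 2,175/3.481290452 ≈ 624.7683.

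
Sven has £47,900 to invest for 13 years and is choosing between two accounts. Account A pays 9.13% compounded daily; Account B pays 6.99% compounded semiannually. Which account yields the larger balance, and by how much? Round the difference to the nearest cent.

Account A, by £39,926.21

A: (1 + 0.0913/365)^4745 ≈ 3.27642071443, so 47,900 × 3.27642071443 ≈ 156,940.5522.
B: (1 + 0.03495)^26 ≈ 2.44288819472, so 47,900 × 2.44288819472 ≈ 117,014.3445.
Difference ≈ 39,926.2077 in favor of A.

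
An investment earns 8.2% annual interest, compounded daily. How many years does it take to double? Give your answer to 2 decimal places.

8.45 years

(1 + 0.000224658)^(365t) = 2.
365t = ln 2 / ln(1 + 0.000224658) ≈ 0.69315/0.000224632 ≈ 3085.6968.
t ≈ 8.4540.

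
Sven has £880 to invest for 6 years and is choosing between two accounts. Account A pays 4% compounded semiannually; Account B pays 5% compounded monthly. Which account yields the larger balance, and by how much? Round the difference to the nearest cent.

Account A growth factor: (1 + 0.02)^12 ≈ 1.268241795; balance ≈ 1,116.0528.
Account B growth factor: (1 + 0.05/12)^72 ≈ 1.349017744; balance ≈ 1,187.1356.
Account B is larger by 71.0828.

Account B, by £71.08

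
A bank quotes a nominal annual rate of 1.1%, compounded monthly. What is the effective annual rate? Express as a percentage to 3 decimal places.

EAR = (1 + 1.1%/12)^12 − 1 = (1 + 0.000916667)^12 − 1.
(1 + 0.000916667)^12 ≈ 1.011056, so EAR ≈ 1.10556%.

1.106%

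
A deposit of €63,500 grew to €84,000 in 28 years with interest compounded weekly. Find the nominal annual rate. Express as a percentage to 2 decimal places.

The 1456-period growth factor is 84,000/63,500 = 1.32283.
r/52 = 1.32283^(1/1456) − 1 ≈ 0.000192173, so r ≈ 52·0.000192173 = 0.99930%.

1.00%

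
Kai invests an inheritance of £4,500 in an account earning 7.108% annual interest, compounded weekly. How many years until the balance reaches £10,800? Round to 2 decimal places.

(1 + 0.00136692)^(52t) = 10,800/4,500 = 2.4.
52t·ln(1 + 0.00136692) = ln(2.4); 52t = 0.87547/0.00136599 ≈ 640.9044.
t ≈ 12.3251 years.

12.33 years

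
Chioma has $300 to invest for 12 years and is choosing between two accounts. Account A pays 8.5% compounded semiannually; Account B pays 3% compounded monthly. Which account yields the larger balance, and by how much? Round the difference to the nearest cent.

Account A growth factor: (1 + 0.0425)^24 ≈ 2.71534819; balance ≈ 814.6045.
Account B growth factor: (1 + 0.0025)^144 ≈ 1.43268563; balance ≈ 429.8057.
Account A is larger by 384.7988.

Account A, by $384.80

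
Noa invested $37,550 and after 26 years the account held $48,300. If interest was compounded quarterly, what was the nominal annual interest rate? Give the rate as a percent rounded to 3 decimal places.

The 104-period growth factor is 48,300/37,550 = 1.28628.
r/4 = 1.28628^(1/104) − 1 ≈ 0.00242368, so r ≈ 4·0.00242368 = 0.96947%.

0.969%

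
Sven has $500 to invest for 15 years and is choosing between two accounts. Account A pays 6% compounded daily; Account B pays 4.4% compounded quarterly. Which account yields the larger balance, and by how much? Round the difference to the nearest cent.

Account A, by $265.79

Account A growth factor: (1 + 0.06/365)^5475 ≈ 2.459421195; balance ≈ 1,229.7106.
Account B growth factor: (1 + 0.011)^60 ≈ 1.92783267; balance ≈ 963.9163.
Account A is larger by 265.7943.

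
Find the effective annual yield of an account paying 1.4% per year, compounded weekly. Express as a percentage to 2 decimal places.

One year is 52 periods at 0.000269231 each: (1 + 0.000269231)^52 ≈ 1.014097.
EAR = 1.014097 − 1 ≈ 1.40965%.

1.41%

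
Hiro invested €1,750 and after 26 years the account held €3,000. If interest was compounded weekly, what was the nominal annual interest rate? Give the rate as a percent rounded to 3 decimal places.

2.073%

(1 + r/52)^1352 = 3,000/1,750 = 1.71429.
1 + r/52 = 1.71429^(1/1352) ≈ 1.000399, so r/52 ≈ 0.000398746.
r ≈ 52·0.000398746 = 2.07348%.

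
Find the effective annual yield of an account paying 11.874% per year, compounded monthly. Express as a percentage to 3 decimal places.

EAR = (1 + 11.874%/12)^12 − 1 = (1 + 0.009895)^12 − 1.
(1 + 0.009895)^12 ≈ 1.12542, so EAR ≈ 12.54201%.

12.542%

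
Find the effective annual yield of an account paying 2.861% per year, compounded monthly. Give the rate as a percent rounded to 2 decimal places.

One year is 12 periods at 0.00238417 each: (1 + 0.00238417)^12 ≈ 1.028988.
EAR = 1.028988 − 1 ≈ 2.89882%.

2.90%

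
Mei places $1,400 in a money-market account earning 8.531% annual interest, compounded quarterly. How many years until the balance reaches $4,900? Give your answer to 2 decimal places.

(1 + 0.0213275)^(4t) = 4,900/1,400 = 3.5.
4t·ln(1 + 0.0213275) = ln(3.5); 4t = 1.2528/0.0211033 ≈ 59.3635.
t ≈ 14.8409 years.

14.84 years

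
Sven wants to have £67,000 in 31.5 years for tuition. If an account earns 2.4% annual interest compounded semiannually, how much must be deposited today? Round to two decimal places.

£31,601.12

Periodic rate = 2.4%/2 = 0.012; 63 periods.
P = 67,000/(1 + 0.012)^63 ≈ 67,000/2.1201778242 ≈ 31,601.1229.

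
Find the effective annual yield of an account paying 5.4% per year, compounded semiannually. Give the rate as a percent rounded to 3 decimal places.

One year is 2 periods at 0.027 each: (1 + 0.027)^2 ≈ 1.054729.
EAR = 1.054729 − 1 ≈ 5.47290%.

5.473%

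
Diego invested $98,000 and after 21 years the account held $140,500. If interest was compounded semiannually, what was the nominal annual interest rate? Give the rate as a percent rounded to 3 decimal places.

The 42-period growth factor is 140,500/98,000 = 1.43367.
r/2 = 1.43367^(1/42) − 1 ≈ 0.00861403, so r ≈ 2·0.00861403 = 1.72281%.

1.723%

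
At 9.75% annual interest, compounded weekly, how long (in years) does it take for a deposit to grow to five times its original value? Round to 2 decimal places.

16.52 years

(1 + 0.001875)^(52t) = 5.
52t = ln 5 / ln(1 + 0.001875) ≈ 1.6094/0.00187324 ≈ 859.1714.
t ≈ 16.5225.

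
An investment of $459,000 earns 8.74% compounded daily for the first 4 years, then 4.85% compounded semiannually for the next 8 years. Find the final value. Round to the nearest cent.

After 4 years at 8.74%: 459,000 × 1.41844067275 ≈ 651,064.2688.
Then 8 years at 4.85%: 651,064.2688 × 1.4672210935 ≈ 955,255.2284.

$955,255.23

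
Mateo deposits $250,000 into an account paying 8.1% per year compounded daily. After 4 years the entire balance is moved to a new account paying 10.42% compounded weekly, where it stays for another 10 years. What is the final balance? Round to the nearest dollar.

$978,854

Phase 1: 250,000·(1 + 0.081/365)^1460 ≈ 345,649.4021.
Phase 2: 345,649.4021·(1 + 0.1042/52)^520 ≈ 978,853.8645.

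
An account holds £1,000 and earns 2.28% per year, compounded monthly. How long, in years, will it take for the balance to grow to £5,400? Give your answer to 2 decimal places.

(1 + 0.0019)^(12t) = 5,400/1,000 = 5.4.
12t·ln(1 + 0.0019) = ln(5.4); 12t = 1.6864/0.0018982 ≈ 888.4213.
t ≈ 74.0351 years.

74.04 years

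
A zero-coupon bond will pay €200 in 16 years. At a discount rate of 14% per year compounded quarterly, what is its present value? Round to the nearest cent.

Growth factor = (1 + 0.035)^64 ≈ 9.04029051.
P = 200/9.04029051 ≈ 22.1232.

€22.12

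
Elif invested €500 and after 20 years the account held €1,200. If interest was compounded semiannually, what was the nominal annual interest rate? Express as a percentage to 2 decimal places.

4.43%

(1 + r/2)^40 = 1,200/500 = 2.4.
1 + r/2 = 2.4^(1/40) ≈ 1.022128, so r/2 ≈ 0.022128.
r ≈ 2·0.022128 = 4.42560%.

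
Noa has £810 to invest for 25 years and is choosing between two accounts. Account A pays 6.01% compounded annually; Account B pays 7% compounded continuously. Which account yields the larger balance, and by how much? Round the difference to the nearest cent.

Account B, by £1,176.60

A: (1 + 0.0601)^25 ≈ 4.302004524, so 810 × 4.302004524 ≈ 3,484.6237.
B: e^(0.07·25) = e^1.75 ≈ 5.754602676, so 810 × 5.754602676 ≈ 4,661.2282.
Difference ≈ 1,176.6045 in favor of B.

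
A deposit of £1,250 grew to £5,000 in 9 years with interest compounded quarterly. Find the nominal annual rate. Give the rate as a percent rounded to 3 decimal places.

15.704%

The 36-period growth factor is 5,000/1,250 = 4.
r/4 = 4^(1/36) − 1 ≈ 0.0392592, so r ≈ 4·0.0392592 = 15.70369%.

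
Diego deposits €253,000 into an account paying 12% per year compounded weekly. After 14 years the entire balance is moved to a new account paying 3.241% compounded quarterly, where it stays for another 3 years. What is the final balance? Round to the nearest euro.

€1,492,626

Phase 1: 253,000·(1 + 0.12/52)^728 ≈ 1,354,860.8093.
Phase 2: 1,354,860.8093·(1 + 0.0081025)^12 ≈ 1,492,625.9288.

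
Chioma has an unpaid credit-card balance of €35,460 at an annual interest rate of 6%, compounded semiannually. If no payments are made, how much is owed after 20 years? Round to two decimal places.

€115,671.86

Growth factor = (1 + 0.03)^40 ≈ 3.262037792.
A ≈ 35,460 × 3.262037792 ≈ 115,671.8601.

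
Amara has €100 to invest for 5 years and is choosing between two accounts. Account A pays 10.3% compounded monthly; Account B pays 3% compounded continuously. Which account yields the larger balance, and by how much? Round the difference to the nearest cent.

A: (1 + 0.103/12)^60 ≈ 1.66996448, so 100 × 1.66996448 ≈ 166.9964.
B: e^(0.03·5) = e^0.15 ≈ 1.16183424, so 100 × 1.16183424 ≈ 116.1834.
Difference ≈ 50.8130 in favor of A.

Account A, by €50.81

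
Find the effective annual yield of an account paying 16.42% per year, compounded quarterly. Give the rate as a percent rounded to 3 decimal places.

17.459%

EAR = (1 + 16.42%/4)^4 − 1 = (1 + 0.04105)^4 − 1.
(1 + 0.04105)^4 ≈ 1.17459, so EAR ≈ 17.45901%.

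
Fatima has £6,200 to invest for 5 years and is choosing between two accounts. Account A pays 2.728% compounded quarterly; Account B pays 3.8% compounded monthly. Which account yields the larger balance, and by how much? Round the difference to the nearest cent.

Account B, by £392.32

A: (1 + 0.00682)^20 ≈ 1.145609695, so 6,200 × 1.145609695 ≈ 7,102.7801.
B: (1 + 0.038/12)^60 ≈ 1.208886636, so 6,200 × 1.208886636 ≈ 7,495.0971.
Difference ≈ 392.3170 in favor of B.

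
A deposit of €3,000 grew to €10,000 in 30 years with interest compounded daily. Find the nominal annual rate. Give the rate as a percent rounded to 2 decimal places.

4.01%

The 10950-period growth factor is 10,000/3,000 = 3.33333.
r/365 = 3.33333^(1/10950) − 1 ≈ 0.000109958, so r ≈ 365·0.000109958 = 4.01346%.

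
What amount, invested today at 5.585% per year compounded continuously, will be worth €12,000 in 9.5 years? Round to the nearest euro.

P = A·e^(−rt) = 12,000·e^(−0.530575).
e^(−0.530575) ≈ 0.58826661911, so P ≈ 7,059.1994.

€7,059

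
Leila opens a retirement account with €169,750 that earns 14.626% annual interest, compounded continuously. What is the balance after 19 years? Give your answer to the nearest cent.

A = P·e^(rt) = 169,750·e^(0.14626·19) = 169,750·e^2.77894.
e^2.77894 ≈ 16.10194383829, so A ≈ 2,733,304.9665.

€2,733,304.97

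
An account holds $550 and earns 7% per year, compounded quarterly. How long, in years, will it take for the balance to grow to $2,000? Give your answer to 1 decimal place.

(1 + 0.0175)^(4t) = 2,000/550 = 3.6364.
4t·ln(1 + 0.0175) = ln(3.6364); 4t = 1.291/0.0173486 ≈ 74.4142.
t ≈ 18.6035 years.

18.6 years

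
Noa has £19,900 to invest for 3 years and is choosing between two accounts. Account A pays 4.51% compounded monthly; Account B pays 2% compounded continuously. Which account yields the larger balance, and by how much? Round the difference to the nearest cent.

A: (1 + 0.0451/12)^36 ≈ 1.1445898738, so 19,900 × 1.1445898738 ≈ 22,777.3385.
B: e^(0.02·3) = e^0.06 ≈ 1.0618365465, so 19,900 × 1.0618365465 ≈ 21,130.5473.
Difference ≈ 1,646.7912 in favor of A.

Account A, by £1,646.79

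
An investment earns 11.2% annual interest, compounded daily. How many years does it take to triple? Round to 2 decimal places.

(1 + 0.000306849)^(365t) = 3.
365t = ln 3 / ln(1 + 0.000306849) ≈ 1.0986/0.000306802 ≈ 3580.8483.
t ≈ 9.8105.

9.81 years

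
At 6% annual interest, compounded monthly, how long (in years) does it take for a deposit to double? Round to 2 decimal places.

11.58 years

(1 + 0.005)^(12t) = 2.
12t = ln 2 / ln(1 + 0.005) ≈ 0.69315/0.00498754 ≈ 138.9757.
t ≈ 11.5813.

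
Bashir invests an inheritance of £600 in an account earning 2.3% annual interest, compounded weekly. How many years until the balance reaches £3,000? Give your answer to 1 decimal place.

(1 + 0.000442308)^(52t) = 3,000/600 = 5.
52t·ln(1 + 0.000442308) = ln(5); 52t = 1.6094/0.00044221 ≈ 3639.5339.
t ≈ 69.9910 years.

70.0 years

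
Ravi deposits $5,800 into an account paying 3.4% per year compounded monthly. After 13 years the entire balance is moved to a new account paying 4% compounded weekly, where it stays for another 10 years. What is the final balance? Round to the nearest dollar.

After 13 years at 3.4%: 5,800 × 1.5548436805 ≈ 9,018.0933.
Then 10 years at 4%: 9,018.0933 × 1.4915953214 ≈ 13,451.3458.

$13,451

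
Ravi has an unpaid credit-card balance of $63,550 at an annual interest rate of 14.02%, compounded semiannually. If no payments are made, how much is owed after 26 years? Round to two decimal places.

Periodic rate = 14.02%/2 = 0.0701; periods = 2·26 = 52.
A = 63,550·(1 + 0.0701)^52 ≈ 63,550·33.88963809142 ≈ 2,153,686.5007.

$2,153,686.50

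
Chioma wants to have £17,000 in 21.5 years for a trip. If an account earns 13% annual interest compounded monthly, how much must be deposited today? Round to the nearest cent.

Growth factor = (1 + 0.13/12)^258 ≈ 16.118519289.
P = 17,000/16.118519289 ≈ 1,054.6874.

£1,054.69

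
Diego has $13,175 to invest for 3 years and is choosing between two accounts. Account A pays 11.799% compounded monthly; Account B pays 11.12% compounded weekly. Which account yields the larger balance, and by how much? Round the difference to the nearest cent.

A: (1 + 0.0098325)^36 ≈ 1.4222514136, so 13,175 × 1.4222514136 ≈ 18,738.1624.
B: (1 + 0.1112/52)^156 ≈ 1.395487494, so 13,175 × 1.395487494 ≈ 18,385.5477.
Difference ≈ 352.6146 in favor of A.

Account A, by $352.61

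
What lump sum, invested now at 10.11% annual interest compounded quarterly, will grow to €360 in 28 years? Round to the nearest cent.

€21.99

Periodic rate = 10.11%/4 = 0.025275; 112 periods.
P = 360/(1 + 0.025275)^112 ≈ 360/16.3727335 ≈ 21.9878.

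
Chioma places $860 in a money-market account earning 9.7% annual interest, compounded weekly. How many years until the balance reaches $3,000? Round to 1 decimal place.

We need (1 + 0.00186538)^(52t) = 3.4884, so 52t = ln 3.4884 / ln 1.001865 ≈ 670.4248.
t ≈ 670.4248/52 = 12.8928 years.

12.9 years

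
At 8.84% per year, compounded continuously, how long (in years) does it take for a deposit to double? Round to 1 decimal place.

e^(0.0884t) = 2, so 0.0884t = ln 2 ≈ 0.69315.
t ≈ 0.69315/0.0884 ≈ 7.8410.

7.8 years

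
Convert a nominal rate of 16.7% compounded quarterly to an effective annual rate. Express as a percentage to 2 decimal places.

17.78%

One year is 4 periods at 0.04175 each: (1 + 0.04175)^4 ≈ 1.177753.
EAR = 1.177753 − 1 ≈ 17.77525%.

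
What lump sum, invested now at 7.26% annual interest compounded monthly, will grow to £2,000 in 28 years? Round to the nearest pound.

Periodic rate = 7.26%/12 = 0.00605; 336 periods.
P = 2,000/(1 + 0.00605)^336 ≈ 2,000/7.58881513 ≈ 263.5458.

£264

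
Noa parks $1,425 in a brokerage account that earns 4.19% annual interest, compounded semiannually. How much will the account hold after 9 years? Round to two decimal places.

$2,069.64

Periodic rate = 4.19%/2 = 0.02095; periods = 2·9 = 18.
A = 1,425·(1 + 0.02095)^18 ≈ 1,425·1.452380878 ≈ 2,069.6428.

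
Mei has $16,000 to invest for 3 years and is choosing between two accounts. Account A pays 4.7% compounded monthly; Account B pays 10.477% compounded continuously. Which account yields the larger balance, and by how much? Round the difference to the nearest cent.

Account B, by $3,491.31

A: (1 + 0.047/12)^36 ≈ 1.1511075823, so 16,000 × 1.1511075823 ≈ 18,417.7213.
B: e^(0.10477·3) = e^0.31431 ≈ 1.3693141581, so 16,000 × 1.3693141581 ≈ 21,909.0265.
Difference ≈ 3,491.3052 in favor of B.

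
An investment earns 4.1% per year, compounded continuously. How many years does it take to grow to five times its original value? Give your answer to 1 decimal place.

39.3 years

e^(0.041t) = 5, so 0.041t = ln 5 ≈ 1.6094.
t ≈ 1.6094/0.041 ≈ 39.2546.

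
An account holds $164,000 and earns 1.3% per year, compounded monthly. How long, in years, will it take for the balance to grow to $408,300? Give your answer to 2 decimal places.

70.20 years

We need (1 + 0.00108333)^(12t) = 2.4896, so 12t = ln 2.4896 / ln 1.001083 ≈ 842.4275.
t ≈ 842.4275/12 = 70.2023 years.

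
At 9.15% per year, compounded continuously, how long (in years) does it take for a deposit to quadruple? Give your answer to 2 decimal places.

15.15 years

e^(0.0915t) = 4, so 0.0915t = ln 4 ≈ 1.3863.
t ≈ 1.3863/0.0915 ≈ 15.1508.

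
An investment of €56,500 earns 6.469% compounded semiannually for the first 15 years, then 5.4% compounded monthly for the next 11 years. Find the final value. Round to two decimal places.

After 15 years at 6.469%: 56,500 × 2.5986378543 ≈ 146,823.0388.
Then 11 years at 5.4%: 146,823.0388 × 1.80880697119 ≈ 265,574.5361.

€265,574.54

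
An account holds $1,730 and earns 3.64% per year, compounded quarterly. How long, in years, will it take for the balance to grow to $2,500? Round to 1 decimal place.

(1 + 0.0091)^(4t) = 2,500/1,730 = 1.4451.
4t·ln(1 + 0.0091) = ln(1.4451); 4t = 0.36817/0.00905884 ≈ 40.6420.
t ≈ 10.1605 years.

10.2 years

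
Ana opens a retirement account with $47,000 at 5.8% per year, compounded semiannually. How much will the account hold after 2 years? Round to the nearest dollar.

$52,694

Growth factor = (1 + 0.029)^4 ≈ 1.1211442633.
A ≈ 47,000 × 1.1211442633 ≈ 52,693.7804.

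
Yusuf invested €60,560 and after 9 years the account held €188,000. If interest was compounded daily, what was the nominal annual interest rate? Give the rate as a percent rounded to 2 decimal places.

(1 + r/365)^3285 = 188,000/60,560 = 3.10436.
1 + r/365 = 3.10436^(1/3285) ≈ 1.000345, so r/365 ≈ 0.000344902.
r ≈ 365·0.000344902 = 12.58892%.

12.59%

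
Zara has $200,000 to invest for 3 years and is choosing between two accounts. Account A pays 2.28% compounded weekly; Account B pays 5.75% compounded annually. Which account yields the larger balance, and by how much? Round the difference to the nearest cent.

A: (1 + 0.0228/52)^156 ≈ 1.07077748809, so 200,000 × 1.07077748809 ≈ 214,155.4976.
B: (1 + 0.0575)^3 ≈ 1.18260885938, so 200,000 × 1.18260885938 ≈ 236,521.7719.
Difference ≈ 22,366.2743 in favor of B.

Account B, by $22,366.27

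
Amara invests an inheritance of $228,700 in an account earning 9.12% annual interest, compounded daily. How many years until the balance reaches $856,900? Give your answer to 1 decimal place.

14.5 years

(1 + 0.000249863)^(365t) = 856,900/228,700 = 3.7468.
365t·ln(1 + 0.000249863) = ln(3.7468); 365t = 1.3209/0.000249832 ≈ 5287.1977.
t ≈ 14.4855 years.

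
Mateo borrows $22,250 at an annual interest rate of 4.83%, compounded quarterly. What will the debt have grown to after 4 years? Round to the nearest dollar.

$26,961

Periodic rate = 4.83%/4 = 0.012075; periods = 4·4 = 16.
A = 22,250·(1 + 0.012075)^16 ≈ 22,250·1.2117224511 ≈ 26,960.8245.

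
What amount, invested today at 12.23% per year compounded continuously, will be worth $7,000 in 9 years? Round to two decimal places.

$2,328.47

P = A·e^(−rt) = 7,000·e^(−1.1007).
e^(−1.1007) ≈ 0.3326381555, so P ≈ 2,328.4671.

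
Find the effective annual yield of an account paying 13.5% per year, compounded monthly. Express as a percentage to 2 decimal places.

14.37%

One year is 12 periods at 0.01125 each: (1 + 0.01125)^12 ≈ 1.143674.
EAR = 1.143674 − 1 ≈ 14.36744%.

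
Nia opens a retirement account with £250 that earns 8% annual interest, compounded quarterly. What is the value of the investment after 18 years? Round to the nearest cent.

Periodic rate = 8%/4 = 0.02; periods = 4·18 = 72.
A = 250·(1 + 0.02)^72 ≈ 250·4.161140375 ≈ 1,040.2851.

£1,040.29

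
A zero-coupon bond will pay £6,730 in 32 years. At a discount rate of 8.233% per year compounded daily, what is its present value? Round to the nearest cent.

£483.02

Periodic rate = 8.233%/365 = 0.000225562; 11680 periods.
P = 6,730/(1 + 0.08233/365)^11680 ≈ 6,730/13.93303887 ≈ 483.0246.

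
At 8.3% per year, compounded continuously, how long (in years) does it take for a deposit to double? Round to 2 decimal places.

8.35 years

e^(0.083t) = 2, so 0.083t = ln 2 ≈ 0.69315.
t ≈ 0.69315/0.083 ≈ 8.3512.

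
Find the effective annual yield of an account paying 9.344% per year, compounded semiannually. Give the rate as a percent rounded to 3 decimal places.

EAR = (1 + 9.344%/2)^2 − 1 = (1 + 0.04672)^2 − 1.
(1 + 0.04672)^2 ≈ 1.095623, so EAR ≈ 9.56228%.

9.562%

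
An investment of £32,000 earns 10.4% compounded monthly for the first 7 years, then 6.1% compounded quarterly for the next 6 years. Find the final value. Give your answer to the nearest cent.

Phase 1: 32,000·(1 + 0.104/12)^84 ≈ 66,062.3733.
Phase 2: 66,062.3733·(1 + 0.01525)^24 ≈ 94,996.1769.

£94,996.18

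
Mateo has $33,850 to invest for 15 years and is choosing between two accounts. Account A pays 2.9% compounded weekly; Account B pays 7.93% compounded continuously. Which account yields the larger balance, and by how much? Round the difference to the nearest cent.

Account B, by $58,921.42

Account A growth factor: (1 + 0.029/52)^780 ≈ 1.5447757389; balance ≈ 52,290.6588.
Account B growth factor: e^(0.0793·15) = e^1.1895 ≈ 3.2854380776; balance ≈ 111,212.0789.
Account B is larger by 58,921.4202.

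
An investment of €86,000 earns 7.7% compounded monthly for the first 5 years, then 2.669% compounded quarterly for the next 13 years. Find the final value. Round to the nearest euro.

€178,383

After 5 years at 7.7%: 86,000 × 1.46780788091 ≈ 126,231.4778.
Then 13 years at 2.669%: 126,231.4778 × 1.41314475697 ≈ 178,383.3510.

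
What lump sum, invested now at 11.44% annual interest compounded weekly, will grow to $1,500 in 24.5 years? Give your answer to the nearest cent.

Periodic rate = 11.44%/52 = 0.0022; 1274 periods.
P = 1,500/(1 + 0.0022)^1274 ≈ 1,500/16.4400665 ≈ 91.2405.

$91.24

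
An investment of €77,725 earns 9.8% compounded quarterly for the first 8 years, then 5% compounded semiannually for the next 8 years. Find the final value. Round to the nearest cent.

Phase 1: 77,725·(1 + 0.0245)^32 ≈ 168,633.3775.
Phase 2: 168,633.3775·(1 + 0.025)^16 ≈ 250,337.1967.

€250,337.20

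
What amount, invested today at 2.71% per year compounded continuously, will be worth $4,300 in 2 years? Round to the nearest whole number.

$4,073

P = A·e^(−rt) = 4,300·e^(−0.0542).
e^(−0.0542) ≈ 0.947242639, so P ≈ 4,073.1433.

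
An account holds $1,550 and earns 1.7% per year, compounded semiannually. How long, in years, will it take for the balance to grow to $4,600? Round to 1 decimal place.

64.3 years

We need (1 + 0.0085)^(2t) = 2.9677, so 2t = ln 2.9677 / ln 1.0085 ≈ 128.5198.
t ≈ 128.5198/2 = 64.2599 years.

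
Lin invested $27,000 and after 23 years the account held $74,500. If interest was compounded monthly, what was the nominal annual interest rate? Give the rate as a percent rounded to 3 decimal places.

4.421%

(1 + r/12)^276 = 74,500/27,000 = 2.75926.
1 + r/12 = 2.75926^(1/276) ≈ 1.003684, so r/12 ≈ 0.00368417.
r ≈ 12·0.00368417 = 4.42100%.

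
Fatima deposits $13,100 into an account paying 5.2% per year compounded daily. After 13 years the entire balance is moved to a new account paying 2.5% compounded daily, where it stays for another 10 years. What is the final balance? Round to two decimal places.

After 13 years at 5.2%: 13,100 × 1.965903333 ≈ 25,753.3337.
Then 10 years at 2.5%: 25,753.3337 × 1.2840144239 ≈ 33,067.6519.

$33,067.65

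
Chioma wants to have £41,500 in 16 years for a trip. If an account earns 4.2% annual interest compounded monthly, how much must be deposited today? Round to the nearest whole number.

£21,218

Periodic rate = 4.2%/12 = 0.0035; 192 periods.
P = 41,500/(1 + 0.0035)^192 ≈ 41,500/1.9558536286 ≈ 21,218.3567.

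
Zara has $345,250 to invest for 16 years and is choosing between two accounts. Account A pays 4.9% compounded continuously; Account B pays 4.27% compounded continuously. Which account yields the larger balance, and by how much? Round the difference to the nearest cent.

Account A, by $72,506.43

A: e^(0.049·16) = e^0.784 ≈ 2.19021562963, so 345,250 × 2.19021562963 ≈ 756,171.9461.
B: e^(0.0427·16) = e^0.6832 ≈ 1.98020425802, so 345,250 × 1.98020425802 ≈ 683,665.5201.
Difference ≈ 72,506.4260 in favor of A.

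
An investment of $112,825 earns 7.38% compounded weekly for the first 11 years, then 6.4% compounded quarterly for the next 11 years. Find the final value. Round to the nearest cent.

Phase 1: 112,825·(1 + 0.0738/52)^572 ≈ 253,930.9614.
Phase 2: 253,930.9614·(1 + 0.016)^44 ≈ 510,550.6184.

$510,550.62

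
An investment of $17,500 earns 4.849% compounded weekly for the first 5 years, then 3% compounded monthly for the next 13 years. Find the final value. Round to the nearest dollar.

$32,919

Phase 1: 17,500·(1 + 0.0009325)^260 ≈ 22,298.9125.
Phase 2: 22,298.9125·(1 + 0.0025)^156 ≈ 32,919.0402.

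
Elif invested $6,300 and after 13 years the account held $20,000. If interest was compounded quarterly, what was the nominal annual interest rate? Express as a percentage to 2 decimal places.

(1 + r/4)^52 = 20,000/6,300 = 3.1746.
1 + r/4 = 3.1746^(1/52) ≈ 1.022464, so r/4 ≈ 0.0224636.
r ≈ 4·0.0224636 = 8.98546%.

8.99%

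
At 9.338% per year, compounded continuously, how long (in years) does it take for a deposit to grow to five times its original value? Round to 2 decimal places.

e^(0.09338t) = 5, so 0.09338t = ln 5 ≈ 1.6094.
t ≈ 1.6094/0.09338 ≈ 17.2354.

17.24 years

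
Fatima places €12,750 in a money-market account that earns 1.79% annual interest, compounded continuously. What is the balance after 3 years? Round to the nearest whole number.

A = P·e^(rt) = 12,750·e^(0.0179·3) = 12,750·e^0.0537.
e^0.0537 ≈ 1.0551680043, so A ≈ 13,453.3921.

€13,453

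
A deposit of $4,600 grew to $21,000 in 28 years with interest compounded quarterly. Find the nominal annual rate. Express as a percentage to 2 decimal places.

5.46%

The 112-period growth factor is 21,000/4,600 = 4.56522.
r/4 = 4.56522^(1/112) − 1 ≈ 0.0136501, so r ≈ 4·0.0136501 = 5.46002%.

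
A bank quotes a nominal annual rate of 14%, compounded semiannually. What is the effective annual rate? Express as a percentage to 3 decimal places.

14.490%

One year is 2 periods at 0.07 each: (1 + 0.07)^2 ≈ 1.1449.
EAR = 1.1449 − 1 ≈ 14.49000%.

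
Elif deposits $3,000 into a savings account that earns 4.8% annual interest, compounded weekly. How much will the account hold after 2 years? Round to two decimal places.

$3,302.13

Growth factor = (1 + 0.048/52)^104 ≈ 1.100710323.
A ≈ 3,000 × 1.100710323 ≈ 3,302.1310.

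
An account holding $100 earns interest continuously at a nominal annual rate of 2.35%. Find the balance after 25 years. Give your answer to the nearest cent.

A = P·e^(rt) = 100·e^(0.0235·25) = 100·e^0.5875.
e^0.5875 ≈ 1.79948408, so A ≈ 179.9484.

$179.95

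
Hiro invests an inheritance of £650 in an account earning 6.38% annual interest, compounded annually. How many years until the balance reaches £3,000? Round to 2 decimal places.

24.73 years

We need (1 + 0.0638)^t = 4.6154, so t = ln 4.6154 / ln 1.0638 ≈ 24.7285.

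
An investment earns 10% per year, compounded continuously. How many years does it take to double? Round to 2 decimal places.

6.93 years

e^(0.1t) = 2, so 0.1t = ln 2 ≈ 0.69315.
t ≈ 0.69315/0.1 ≈ 6.9315.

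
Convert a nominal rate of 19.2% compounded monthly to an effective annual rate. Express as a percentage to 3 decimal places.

One year is 12 periods at 0.016 each: (1 + 0.016)^12 ≈ 1.20983.
EAR = 1.20983 − 1 ≈ 20.98304%.

20.983%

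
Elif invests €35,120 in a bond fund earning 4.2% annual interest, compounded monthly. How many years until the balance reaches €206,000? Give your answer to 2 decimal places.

We need (1 + 0.0035)^(12t) = 5.8656, so 12t = ln 5.8656 / ln 1.0035 ≈ 506.3427.
t ≈ 506.3427/12 = 42.1952 years.

42.20 years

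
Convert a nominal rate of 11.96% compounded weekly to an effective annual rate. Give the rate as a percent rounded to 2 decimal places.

12.69%

EAR = (1 + 11.96%/52)^52 − 1 = (1 + 0.0023)^52 − 1.
(1 + 0.0023)^52 ≈ 1.126891, so EAR ≈ 12.68912%.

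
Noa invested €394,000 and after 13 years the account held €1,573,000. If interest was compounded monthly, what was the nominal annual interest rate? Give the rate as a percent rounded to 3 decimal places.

The 156-period growth factor is 1,573,000/394,000 = 3.99239.
r/12 = 3.99239^(1/156) − 1 ≈ 0.00891378, so r ≈ 12·0.00891378 = 10.69654%.

10.697%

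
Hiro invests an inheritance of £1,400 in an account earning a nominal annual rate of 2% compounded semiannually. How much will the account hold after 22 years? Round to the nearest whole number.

£2,169

Growth factor = (1 + 0.01)^44 ≈ 1.549317572.
A ≈ 1,400 × 1.549317572 ≈ 2,169.0446.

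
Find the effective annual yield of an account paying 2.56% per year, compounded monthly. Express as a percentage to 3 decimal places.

2.590%

One year is 12 periods at 0.00213333 each: (1 + 0.00213333)^12 ≈ 1.025903.
EAR = 1.025903 − 1 ≈ 2.59025%.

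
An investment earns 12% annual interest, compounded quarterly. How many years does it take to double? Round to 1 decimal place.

(1 + 0.03)^(4t) = 2.
4t = ln 2 / ln(1 + 0.03) ≈ 0.69315/0.0295588 ≈ 23.4498.
t ≈ 5.8624.

5.9 years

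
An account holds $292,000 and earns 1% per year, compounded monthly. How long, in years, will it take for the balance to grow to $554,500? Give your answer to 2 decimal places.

64.16 years

(1 + 0.000833333)^(12t) = 554,500/292,000 = 1.899.
12t·ln(1 + 0.000833333) = ln(1.899); 12t = 0.64131/0.000832986 ≈ 769.8962.
t ≈ 64.1580 years.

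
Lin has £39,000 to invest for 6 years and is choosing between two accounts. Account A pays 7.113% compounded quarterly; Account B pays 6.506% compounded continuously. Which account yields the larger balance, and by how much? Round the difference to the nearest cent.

Account A, by £1,913.62

A: (1 + 0.0177825)^24 ≈ 1.5265797658, so 39,000 × 1.5265797658 ≈ 59,536.6109.
B: e^(0.06506·6) = e^0.39036 ≈ 1.4775126027, so 39,000 × 1.4775126027 ≈ 57,622.9915.
Difference ≈ 1,913.6194 in favor of A.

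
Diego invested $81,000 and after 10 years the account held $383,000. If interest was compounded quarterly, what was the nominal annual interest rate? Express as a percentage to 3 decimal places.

15.842%

(1 + r/4)^40 = 383,000/81,000 = 4.7284.
1 + r/4 = 4.7284^(1/40) ≈ 1.039604, so r/4 ≈ 0.0396038.
r ≈ 4·0.0396038 = 15.84151%.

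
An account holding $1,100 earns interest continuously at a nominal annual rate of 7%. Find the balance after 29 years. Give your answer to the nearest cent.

$8,375.49

A = P·e^(rt) = 1,100·e^(0.07·29) = 1,100·e^2.03.
e^2.03 ≈ 7.614086359, so A ≈ 8,375.4950.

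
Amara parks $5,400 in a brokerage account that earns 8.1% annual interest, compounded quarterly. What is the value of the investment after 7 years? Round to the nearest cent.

$9,466.26

Growth factor = (1 + 0.02025)^28 ≈ 1.75301203.
A ≈ 5,400 × 1.75301203 ≈ 9,466.2650.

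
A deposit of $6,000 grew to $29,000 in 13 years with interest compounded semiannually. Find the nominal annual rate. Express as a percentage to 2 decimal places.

12.49%

The 26-period growth factor is 29,000/6,000 = 4.83333.
r/2 = 4.83333^(1/26) − 1 ≈ 0.0624712, so r ≈ 2·0.0624712 = 12.49425%.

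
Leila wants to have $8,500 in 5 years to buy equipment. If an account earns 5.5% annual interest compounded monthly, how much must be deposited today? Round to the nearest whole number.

$6,460

Periodic rate = 5.5%/12 = 0.00458333; 60 periods.
P = 8,500/(1 + 0.055/12)^60 ≈ 8,500/1.315703773 ≈ 6,460.4208.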